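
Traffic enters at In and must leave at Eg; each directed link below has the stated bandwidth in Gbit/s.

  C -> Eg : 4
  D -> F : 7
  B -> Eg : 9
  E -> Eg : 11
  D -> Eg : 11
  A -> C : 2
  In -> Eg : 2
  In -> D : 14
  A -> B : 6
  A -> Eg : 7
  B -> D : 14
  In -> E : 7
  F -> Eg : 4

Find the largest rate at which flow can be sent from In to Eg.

Augment In→Eg: bottleneck 2, flow now 2.
Augment In→D→Eg: bottleneck 11, flow now 13.
Augment In→E→Eg: bottleneck 7, flow now 20.
Augment In→D→F→Eg: bottleneck 3, flow now 23.
No augmenting path remains; maximum flow = 23.
In the residual graph, reachable from In: {In}.
Min-cut edges: In→D (14), In→E (7), In→Eg (2); capacity 14 + 7 + 2 = 23.
This cut is saturated, so no flow can exceed 23.

23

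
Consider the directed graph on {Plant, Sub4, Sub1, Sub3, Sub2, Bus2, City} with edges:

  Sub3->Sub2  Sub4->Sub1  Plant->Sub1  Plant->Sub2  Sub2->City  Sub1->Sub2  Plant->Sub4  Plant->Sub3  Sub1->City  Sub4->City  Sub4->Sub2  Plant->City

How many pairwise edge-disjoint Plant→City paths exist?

4

Assign every edge capacity 1; by Menger, the answer equals the max flow.
Path Plant→City (+1); total 1.
Path Plant→Sub4→City (+1); total 2.
Path Plant→Sub1→City (+1); total 3.
Path Plant→Sub2→City (+1); total 4.
No residual Plant→City path; max flow = 4.
Certifying cut of size 4: {Plant→City, Plant→Sub1, Plant→Sub4, Sub2→City}.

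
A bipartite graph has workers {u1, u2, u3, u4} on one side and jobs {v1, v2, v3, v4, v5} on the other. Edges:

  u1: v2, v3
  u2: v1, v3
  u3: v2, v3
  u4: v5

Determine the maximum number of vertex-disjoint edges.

4

Unit-capacity flow: source→left, listed edges, right→sink; max matching = max flow.
Augmenting path u1→v2 (+1); matched 1.
Augmenting path u2→v1 (+1); matched 2.
Augmenting path u3→v3 (+1); matched 3.
Augmenting path u4→v5 (+1); matched 4.
No augmenting path remains; maximum matching = 4.
König certificate: {u1, u2, u3, u4} is a vertex cover of size 4 (every listed pair touches it), so no matching can be larger.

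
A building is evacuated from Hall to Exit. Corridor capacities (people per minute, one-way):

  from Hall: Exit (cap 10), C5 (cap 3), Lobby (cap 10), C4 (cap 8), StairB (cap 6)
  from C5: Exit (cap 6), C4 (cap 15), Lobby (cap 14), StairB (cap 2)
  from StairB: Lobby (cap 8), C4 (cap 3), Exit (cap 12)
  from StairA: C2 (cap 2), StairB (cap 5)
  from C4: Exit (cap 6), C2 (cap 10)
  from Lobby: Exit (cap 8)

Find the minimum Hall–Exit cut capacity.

Augment Hall→Exit: bottleneck 10, flow now 10.
Augment Hall→C5→Exit: bottleneck 3, flow now 13.
Augment Hall→StairB→Exit: bottleneck 6, flow now 19.
Augment Hall→C4→Exit: bottleneck 6, flow now 25.
Augment Hall→Lobby→Exit: bottleneck 8, flow now 33.
No augmenting path remains; maximum flow = 33.
By max-flow min-cut, the minimum cut capacity equals the max flow.
In the residual graph, reachable from Hall: {Hall, C4, C2, Lobby}.
Min-cut edges: Hall→C5 (3), Hall→StairB (6), Hall→Exit (10), C4→Exit (6), Lobby→Exit (8); capacity 3 + 6 + 10 + 6 + 8 = 33.

33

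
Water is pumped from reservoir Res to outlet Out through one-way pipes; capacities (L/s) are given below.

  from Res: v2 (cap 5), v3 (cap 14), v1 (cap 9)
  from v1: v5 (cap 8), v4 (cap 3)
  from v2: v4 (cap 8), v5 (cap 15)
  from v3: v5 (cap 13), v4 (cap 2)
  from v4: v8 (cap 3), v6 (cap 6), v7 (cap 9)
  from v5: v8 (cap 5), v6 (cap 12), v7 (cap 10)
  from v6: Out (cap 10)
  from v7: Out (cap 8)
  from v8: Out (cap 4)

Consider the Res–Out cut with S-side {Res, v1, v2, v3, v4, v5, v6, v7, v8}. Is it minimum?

Yes — it is a minimum cut (capacity 22).

Given cut capacity: 10 + 8 + 4 = 22.
Augment Res→v1→v4→v6→Out: bottleneck 3, flow now 3.
Augment Res→v1→v5→v6→Out: bottleneck 6, flow now 9.
Augment Res→v2→v4→v6→Out: bottleneck 1, flow now 10.
Augment Res→v2→v4→v7→Out: bottleneck 4, flow now 14.
Augment Res→v3→v4→v7→Out: bottleneck 2, flow now 16.
Augment Res→v3→v5→v7→Out: bottleneck 2, flow now 18.
Augment Res→v3→v5→v8→Out: bottleneck 4, flow now 22.
No augmenting path remains; maximum flow = 22.
Cut capacity 22 equals the max flow, so it is a minimum cut.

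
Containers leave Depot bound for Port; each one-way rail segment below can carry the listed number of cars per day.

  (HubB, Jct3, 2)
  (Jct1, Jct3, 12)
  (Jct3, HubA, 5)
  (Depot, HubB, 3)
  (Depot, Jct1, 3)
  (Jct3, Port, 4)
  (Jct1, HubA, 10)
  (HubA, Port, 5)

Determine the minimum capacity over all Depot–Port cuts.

Augment Depot→HubB→Jct3→Port: bottleneck 2, flow now 2.
Augment Depot→Jct1→Jct3→Port: bottleneck 2, flow now 4.
Augment Depot→Jct1→HubA→Port: bottleneck 1, flow now 5.
No augmenting path remains; maximum flow = 5.
By max-flow min-cut, the minimum cut capacity equals the max flow.
In the residual graph, reachable from Depot: {Depot, HubB}.
Min-cut edges: Depot→Jct1 (3), HubB→Jct3 (2); capacity 3 + 2 = 5.

5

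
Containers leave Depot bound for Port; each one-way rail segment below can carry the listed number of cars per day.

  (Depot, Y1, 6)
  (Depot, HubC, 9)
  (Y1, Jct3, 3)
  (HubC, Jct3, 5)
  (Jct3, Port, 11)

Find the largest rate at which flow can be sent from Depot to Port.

8

Augment Depot→Y1→Jct3→Port: bottleneck 3, flow now 3.
Augment Depot→HubC→Jct3→Port: bottleneck 5, flow now 8.
No augmenting path remains; maximum flow = 8.
In the residual graph, reachable from Depot: {Depot, Y1, HubC}.
Min-cut edges: Y1→Jct3 (3), HubC→Jct3 (5); capacity 3 + 5 = 8.
This cut is saturated, so no flow can exceed 8.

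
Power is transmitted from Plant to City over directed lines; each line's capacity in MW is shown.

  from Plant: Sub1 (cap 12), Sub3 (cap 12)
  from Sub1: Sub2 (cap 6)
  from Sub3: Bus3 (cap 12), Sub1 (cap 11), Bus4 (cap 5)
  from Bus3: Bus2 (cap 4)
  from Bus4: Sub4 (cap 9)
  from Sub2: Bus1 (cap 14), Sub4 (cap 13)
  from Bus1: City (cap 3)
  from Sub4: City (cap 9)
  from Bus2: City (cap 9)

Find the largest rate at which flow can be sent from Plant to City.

15

Augment Plant→Sub1→Sub2→Bus1→City: bottleneck 3, flow now 3.
Augment Plant→Sub1→Sub2→Sub4→City: bottleneck 3, flow now 6.
Augment Plant→Sub3→Bus3→Bus2→City: bottleneck 4, flow now 10.
Augment Plant→Sub3→Bus4→Sub4→City: bottleneck 5, flow now 15.
No augmenting path remains; maximum flow = 15.
In the residual graph, reachable from Plant: {Plant, Sub1, Sub3, Bus3}.
Min-cut edges: Sub1→Sub2 (6), Sub3→Bus4 (5), Bus3→Bus2 (4); capacity 6 + 5 + 4 = 15.
This cut is saturated, so no flow can exceed 15.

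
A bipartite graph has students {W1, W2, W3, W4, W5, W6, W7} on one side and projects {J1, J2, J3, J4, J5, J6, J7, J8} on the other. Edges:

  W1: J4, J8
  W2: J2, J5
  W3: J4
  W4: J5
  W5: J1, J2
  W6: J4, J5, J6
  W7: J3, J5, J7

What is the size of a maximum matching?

7

Unit-capacity flow: source→left, listed edges, right→sink; max matching = max flow.
Augmenting path W1→J4 (+1); matched 1.
Augmenting path W2→J2 (+1); matched 2.
Augmenting path W4→J5 (+1); matched 3.
Augmenting path W5→J1 (+1); matched 4.
Augmenting path W6→J6 (+1); matched 5.
Augmenting path W7→J3 (+1); matched 6.
Augmenting path W3→J4→W1→J8 (+1); matched 7.
No augmenting path remains; maximum matching = 7.
König certificate: {W1, W2, W3, W4, W5, W6, W7} is a vertex cover of size 7 (every listed pair touches it), so no matching can be larger.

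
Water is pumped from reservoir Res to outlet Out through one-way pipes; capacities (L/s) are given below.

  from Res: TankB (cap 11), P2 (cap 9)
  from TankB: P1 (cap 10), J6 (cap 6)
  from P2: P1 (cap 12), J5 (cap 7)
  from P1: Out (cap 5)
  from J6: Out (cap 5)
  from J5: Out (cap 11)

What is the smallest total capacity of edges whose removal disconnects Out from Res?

17

Augment Res→TankB→P1→Out: bottleneck 5, flow now 5.
Augment Res→TankB→J6→Out: bottleneck 5, flow now 10.
Augment Res→P2→J5→Out: bottleneck 7, flow now 17.
No augmenting path remains; maximum flow = 17.
By max-flow min-cut, the minimum cut capacity equals the max flow.
In the residual graph, reachable from Res: {Res, TankB, P2, P1, J6}.
Min-cut edges: P2→J5 (7), P1→Out (5), J6→Out (5); capacity 7 + 5 + 5 = 17.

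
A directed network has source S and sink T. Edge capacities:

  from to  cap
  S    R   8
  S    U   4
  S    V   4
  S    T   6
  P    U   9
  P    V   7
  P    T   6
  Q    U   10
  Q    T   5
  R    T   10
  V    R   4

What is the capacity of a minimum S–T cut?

Augment S→T: bottleneck 6, flow now 6.
Augment S→R→T: bottleneck 8, flow now 14.
Augment S→V→R→T: bottleneck 2, flow now 16.
No augmenting path remains; maximum flow = 16.
By max-flow min-cut, the minimum cut capacity equals the max flow.
In the residual graph, reachable from S: {S, R, U, V}.
Min-cut edges: S→T (6), R→T (10); capacity 6 + 10 = 16.

16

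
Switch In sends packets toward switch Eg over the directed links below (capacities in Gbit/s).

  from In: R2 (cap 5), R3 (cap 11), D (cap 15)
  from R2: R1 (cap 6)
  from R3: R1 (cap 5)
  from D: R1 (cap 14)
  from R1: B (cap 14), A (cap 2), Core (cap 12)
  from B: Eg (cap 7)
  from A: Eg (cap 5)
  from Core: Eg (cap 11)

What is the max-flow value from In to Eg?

Augment In→R2→R1→B→Eg: bottleneck 5, flow now 5.
Augment In→R3→R1→B→Eg: bottleneck 2, flow now 7.
Augment In→R3→R1→A→Eg: bottleneck 2, flow now 9.
Augment In→R3→R1→Core→Eg: bottleneck 1, flow now 10.
Augment In→D→R1→Core→Eg: bottleneck 10, flow now 20.
No augmenting path remains; maximum flow = 20.
In the residual graph, reachable from In: {In, R2, R3, D, R1, B, Core}.
Min-cut edges: R1→A (2), B→Eg (7), Core→Eg (11); capacity 2 + 7 + 11 = 20.
This cut is saturated, so no flow can exceed 20.

20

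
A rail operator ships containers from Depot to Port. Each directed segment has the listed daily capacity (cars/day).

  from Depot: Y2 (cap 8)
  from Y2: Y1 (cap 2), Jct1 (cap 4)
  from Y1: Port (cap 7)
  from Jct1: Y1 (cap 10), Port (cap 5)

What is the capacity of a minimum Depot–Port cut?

Augment Depot→Y2→Y1→Port: bottleneck 2, flow now 2.
Augment Depot→Y2→Jct1→Port: bottleneck 4, flow now 6.
No augmenting path remains; maximum flow = 6.
By max-flow min-cut, the minimum cut capacity equals the max flow.
In the residual graph, reachable from Depot: {Depot, Y2}.
Min-cut edges: Y2→Y1 (2), Y2→Jct1 (4); capacity 2 + 4 = 6.

6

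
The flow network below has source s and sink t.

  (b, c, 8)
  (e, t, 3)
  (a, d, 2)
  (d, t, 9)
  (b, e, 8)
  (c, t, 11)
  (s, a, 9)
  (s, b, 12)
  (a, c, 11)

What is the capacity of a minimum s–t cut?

16

Augment s→a→c→t: bottleneck 9, flow now 9.
Augment s→b→c→t: bottleneck 2, flow now 11.
Augment s→b→e→t: bottleneck 3, flow now 14.
Augment s→b→c→a→d→t: bottleneck 2, flow now 16. (uses reverse residual edge)
No augmenting path remains; maximum flow = 16.
By max-flow min-cut, the minimum cut capacity equals the max flow.
In the residual graph, reachable from s: {s, a, b, c, e}.
Min-cut edges: a→d (2), c→t (11), e→t (3); capacity 2 + 11 + 3 = 16.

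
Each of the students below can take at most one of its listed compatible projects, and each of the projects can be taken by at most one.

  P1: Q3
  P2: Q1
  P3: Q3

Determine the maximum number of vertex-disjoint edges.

2

Unit-capacity flow: source→left, listed edges, right→sink; max matching = max flow.
Augmenting path P1→Q3 (+1); matched 1.
Augmenting path P2→Q1 (+1); matched 2.
No augmenting path remains; maximum matching = 2.
König certificate: {P2, Q3} is a vertex cover of size 2 (every listed pair touches it), so no matching can be larger.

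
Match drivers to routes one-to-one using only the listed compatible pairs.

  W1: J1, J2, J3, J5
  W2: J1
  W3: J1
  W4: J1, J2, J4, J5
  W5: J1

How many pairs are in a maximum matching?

Unit-capacity flow: source→left, listed edges, right→sink; max matching = max flow.
Augmenting path W1→J1 (+1); matched 1.
Augmenting path W4→J2 (+1); matched 2.
Augmenting path W2→J1→W1→J3 (+1); matched 3.
No augmenting path remains; maximum matching = 3.
König certificate: {W1, W4, J1} is a vertex cover of size 3 (every listed pair touches it), so no matching can be larger.

3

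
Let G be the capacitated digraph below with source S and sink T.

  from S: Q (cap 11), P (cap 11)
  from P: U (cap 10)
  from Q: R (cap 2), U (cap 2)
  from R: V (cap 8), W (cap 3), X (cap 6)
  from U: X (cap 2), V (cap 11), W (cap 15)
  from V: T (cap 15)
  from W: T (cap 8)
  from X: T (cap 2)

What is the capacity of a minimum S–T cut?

Augment S→P→U→V→T: bottleneck 10, flow now 10.
Augment S→Q→R→V→T: bottleneck 2, flow now 12.
Augment S→Q→U→V→T: bottleneck 1, flow now 13.
Augment S→Q→U→W→T: bottleneck 1, flow now 14.
No augmenting path remains; maximum flow = 14.
By max-flow min-cut, the minimum cut capacity equals the max flow.
In the residual graph, reachable from S: {S, P, Q}.
Min-cut edges: P→U (10), Q→R (2), Q→U (2); capacity 10 + 2 + 2 = 14.

14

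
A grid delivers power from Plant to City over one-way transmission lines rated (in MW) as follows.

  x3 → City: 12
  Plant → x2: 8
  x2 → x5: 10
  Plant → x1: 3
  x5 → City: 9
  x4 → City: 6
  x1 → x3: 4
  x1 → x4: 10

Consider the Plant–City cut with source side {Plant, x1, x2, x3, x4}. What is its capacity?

Edges leaving {Plant, x1, x2, x3, x4}: x2→x5 (10), x3→City (12), x4→City (6).
Cut capacity = 10 + 12 + 6 = 28.

28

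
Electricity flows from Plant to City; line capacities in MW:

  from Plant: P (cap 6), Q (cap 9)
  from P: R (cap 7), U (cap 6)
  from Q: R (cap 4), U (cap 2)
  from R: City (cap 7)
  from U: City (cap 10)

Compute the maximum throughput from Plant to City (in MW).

12

Augment Plant→P→R→City: bottleneck 6, flow now 6.
Augment Plant→Q→R→City: bottleneck 1, flow now 7.
Augment Plant→Q→U→City: bottleneck 2, flow now 9.
Augment Plant→Q→R→P→U→City: bottleneck 3, flow now 12. (uses reverse residual edge)
No augmenting path remains; maximum flow = 12.
In the residual graph, reachable from Plant: {Plant, Q}.
Min-cut edges: Plant→P (6), Q→R (4), Q→U (2); capacity 6 + 4 + 2 = 12.
This cut is saturated, so no flow can exceed 12.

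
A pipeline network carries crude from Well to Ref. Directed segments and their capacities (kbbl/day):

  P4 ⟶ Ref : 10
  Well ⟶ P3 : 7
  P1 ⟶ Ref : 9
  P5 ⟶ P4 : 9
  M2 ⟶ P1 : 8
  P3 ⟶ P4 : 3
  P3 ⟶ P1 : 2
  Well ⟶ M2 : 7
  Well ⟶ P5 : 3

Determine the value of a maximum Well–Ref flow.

Augment Well→P3→P4→Ref: bottleneck 3, flow now 3.
Augment Well→P3→P1→Ref: bottleneck 2, flow now 5.
Augment Well→P5→P4→Ref: bottleneck 3, flow now 8.
Augment Well→M2→P1→Ref: bottleneck 7, flow now 15.
No augmenting path remains; maximum flow = 15.
In the residual graph, reachable from Well: {Well, P3}.
Min-cut edges: Well→P5 (3), Well→M2 (7), P3→P4 (3), P3→P1 (2); capacity 3 + 7 + 3 + 2 = 15.
This cut is saturated, so no flow can exceed 15.

15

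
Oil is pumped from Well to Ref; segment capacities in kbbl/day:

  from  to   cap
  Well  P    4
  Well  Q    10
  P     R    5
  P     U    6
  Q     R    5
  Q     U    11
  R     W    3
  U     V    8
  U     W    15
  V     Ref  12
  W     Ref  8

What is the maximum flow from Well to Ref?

Augment Well→P→R→W→Ref: bottleneck 3, flow now 3.
Augment Well→P→U→V→Ref: bottleneck 1, flow now 4.
Augment Well→Q→U→V→Ref: bottleneck 7, flow now 11.
Augment Well→Q→U→W→Ref: bottleneck 3, flow now 14.
No augmenting path remains; maximum flow = 14.
In the residual graph, reachable from Well: {Well}.
Min-cut edges: Well→P (4), Well→Q (10); capacity 4 + 10 = 14.
This cut is saturated, so no flow can exceed 14.

14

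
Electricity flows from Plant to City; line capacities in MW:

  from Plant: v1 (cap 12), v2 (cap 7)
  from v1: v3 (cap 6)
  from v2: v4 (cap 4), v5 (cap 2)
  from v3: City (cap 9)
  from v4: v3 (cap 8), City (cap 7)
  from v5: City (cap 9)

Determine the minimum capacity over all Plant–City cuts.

12

Augment Plant→v1→v3→City: bottleneck 6, flow now 6.
Augment Plant→v2→v4→City: bottleneck 4, flow now 10.
Augment Plant→v2→v5→City: bottleneck 2, flow now 12.
No augmenting path remains; maximum flow = 12.
By max-flow min-cut, the minimum cut capacity equals the max flow.
In the residual graph, reachable from Plant: {Plant, v1, v2}.
Min-cut edges: v1→v3 (6), v2→v4 (4), v2→v5 (2); capacity 6 + 4 + 2 = 12.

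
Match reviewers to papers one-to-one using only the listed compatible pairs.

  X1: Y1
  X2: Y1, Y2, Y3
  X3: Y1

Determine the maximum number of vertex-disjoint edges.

Unit-capacity flow: source→left, listed edges, right→sink; max matching = max flow.
Augmenting path X1→Y1 (+1); matched 1.
Augmenting path X2→Y2 (+1); matched 2.
No augmenting path remains; maximum matching = 2.
König certificate: {X2, Y1} is a vertex cover of size 2 (every listed pair touches it), so no matching can be larger.

2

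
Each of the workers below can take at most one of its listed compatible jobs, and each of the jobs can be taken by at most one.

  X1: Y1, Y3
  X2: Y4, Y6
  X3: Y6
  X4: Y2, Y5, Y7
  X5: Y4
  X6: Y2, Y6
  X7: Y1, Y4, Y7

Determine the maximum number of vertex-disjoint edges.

Unit-capacity flow: source→left, listed edges, right→sink; max matching = max flow.
Augmenting path X1→Y1 (+1); matched 1.
Augmenting path X2→Y4 (+1); matched 2.
Augmenting path X3→Y6 (+1); matched 3.
Augmenting path X4→Y2 (+1); matched 4.
Augmenting path X7→Y7 (+1); matched 5.
Augmenting path X6→Y2→X4→Y5 (+1); matched 6.
No augmenting path remains; maximum matching = 6.
König certificate: {X1, X4, X6, X7, Y4, Y6} is a vertex cover of size 6 (every listed pair touches it), so no matching can be larger.

6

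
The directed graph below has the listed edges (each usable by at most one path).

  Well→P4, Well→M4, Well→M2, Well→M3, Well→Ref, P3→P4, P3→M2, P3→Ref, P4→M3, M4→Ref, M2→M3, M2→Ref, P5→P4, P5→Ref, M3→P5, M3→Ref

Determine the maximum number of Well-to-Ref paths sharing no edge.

Assign every edge capacity 1; by Menger, the answer equals the max flow.
Path Well→Ref (+1); total 1.
Path Well→M4→Ref (+1); total 2.
Path Well→M2→Ref (+1); total 3.
Path Well→M3→Ref (+1); total 4.
Path Well→P4→M3→P5→Ref (+1); total 5.
No residual Well→Ref path; max flow = 5.
Certifying cut of size 5: {Well→M2, Well→M3, Well→M4, Well→P4, Well→Ref}.

5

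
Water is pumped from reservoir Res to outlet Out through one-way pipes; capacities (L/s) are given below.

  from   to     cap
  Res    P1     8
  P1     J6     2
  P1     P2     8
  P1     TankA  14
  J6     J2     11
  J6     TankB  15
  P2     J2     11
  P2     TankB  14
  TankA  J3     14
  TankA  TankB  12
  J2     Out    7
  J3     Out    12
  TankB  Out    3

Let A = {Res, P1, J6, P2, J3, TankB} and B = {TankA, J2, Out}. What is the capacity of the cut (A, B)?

51

Edges leaving {Res, P1, J6, P2, J3, TankB}: P1→TankA (14), J6→J2 (11), P2→J2 (11), J3→Out (12), TankB→Out (3).
Cut capacity = 14 + 11 + 11 + 12 + 3 = 51.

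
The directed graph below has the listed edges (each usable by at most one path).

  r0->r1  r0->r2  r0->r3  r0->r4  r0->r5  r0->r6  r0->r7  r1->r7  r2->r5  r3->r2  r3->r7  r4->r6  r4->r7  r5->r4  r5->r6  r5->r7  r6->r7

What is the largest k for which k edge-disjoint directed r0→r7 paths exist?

Assign every edge capacity 1; by Menger, the answer equals the max flow.
Path r0→r7 (+1); total 1.
Path r0→r1→r7 (+1); total 2.
Path r0→r3→r7 (+1); total 3.
Path r0→r4→r7 (+1); total 4.
Path r0→r5→r7 (+1); total 5.
Path r0→r6→r7 (+1); total 6.
No residual r0→r7 path; max flow = 6.
Certifying cut of size 6: {r0→r1, r0→r3, r0→r7, r4→r7, r5→r7, r6→r7}.

6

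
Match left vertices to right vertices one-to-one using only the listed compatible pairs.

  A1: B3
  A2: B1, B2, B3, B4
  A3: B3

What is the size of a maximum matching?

Unit-capacity flow: source→left, listed edges, right→sink; max matching = max flow.
Augmenting path A1→B3 (+1); matched 1.
Augmenting path A2→B1 (+1); matched 2.
No augmenting path remains; maximum matching = 2.
König certificate: {A2, B3} is a vertex cover of size 2 (every listed pair touches it), so no matching can be larger.

2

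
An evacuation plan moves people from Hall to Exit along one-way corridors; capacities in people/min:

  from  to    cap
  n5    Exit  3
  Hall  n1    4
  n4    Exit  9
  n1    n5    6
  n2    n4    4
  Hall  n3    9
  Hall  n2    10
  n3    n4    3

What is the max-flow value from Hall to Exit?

10

Augment Hall→n1→n5→Exit: bottleneck 3, flow now 3.
Augment Hall→n2→n4→Exit: bottleneck 4, flow now 7.
Augment Hall→n3→n4→Exit: bottleneck 3, flow now 10.
No augmenting path remains; maximum flow = 10.
In the residual graph, reachable from Hall: {Hall, n1, n2, n3, n5}.
Min-cut edges: n2→n4 (4), n3→n4 (3), n5→Exit (3); capacity 4 + 3 + 3 = 10.
This cut is saturated, so no flow can exceed 10.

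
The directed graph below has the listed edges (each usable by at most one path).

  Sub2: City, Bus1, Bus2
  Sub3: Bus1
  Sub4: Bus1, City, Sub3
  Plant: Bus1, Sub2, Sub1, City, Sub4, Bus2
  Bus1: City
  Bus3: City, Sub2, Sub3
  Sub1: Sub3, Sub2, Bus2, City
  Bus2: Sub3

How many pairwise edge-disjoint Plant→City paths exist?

5

Assign every edge capacity 1; by Menger, the answer equals the max flow.
Path Plant→City (+1); total 1.
Path Plant→Sub4→City (+1); total 2.
Path Plant→Sub2→City (+1); total 3.
Path Plant→Sub1→City (+1); total 4.
Path Plant→Bus1→City (+1); total 5.
No residual Plant→City path; max flow = 5.
Certifying cut of size 5: {Bus1→City, Plant→City, Plant→Sub1, Plant→Sub2, Plant→Sub4}.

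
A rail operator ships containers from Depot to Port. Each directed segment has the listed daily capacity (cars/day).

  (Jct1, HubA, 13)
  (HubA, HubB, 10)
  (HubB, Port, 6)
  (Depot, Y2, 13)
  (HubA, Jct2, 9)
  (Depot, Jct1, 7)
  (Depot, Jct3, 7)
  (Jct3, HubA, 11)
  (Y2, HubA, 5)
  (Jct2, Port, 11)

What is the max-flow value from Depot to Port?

Augment Depot→Jct3→HubA→Jct2→Port: bottleneck 7, flow now 7.
Augment Depot→Y2→HubA→Jct2→Port: bottleneck 2, flow now 9.
Augment Depot→Y2→HubA→HubB→Port: bottleneck 3, flow now 12.
Augment Depot→Jct1→HubA→HubB→Port: bottleneck 3, flow now 15.
No augmenting path remains; maximum flow = 15.
In the residual graph, reachable from Depot: {Depot, Jct3, Y2, Jct1, HubA, HubB}.
Min-cut edges: HubA→Jct2 (9), HubB→Port (6); capacity 9 + 6 = 15.
This cut is saturated, so no flow can exceed 15.

15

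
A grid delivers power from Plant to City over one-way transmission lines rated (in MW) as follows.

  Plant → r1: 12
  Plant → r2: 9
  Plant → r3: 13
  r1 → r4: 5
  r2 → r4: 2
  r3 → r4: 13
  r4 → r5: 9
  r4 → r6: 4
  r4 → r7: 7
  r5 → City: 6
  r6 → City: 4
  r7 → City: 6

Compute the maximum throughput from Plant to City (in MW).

Augment Plant→r1→r4→r5→City: bottleneck 5, flow now 5.
Augment Plant→r2→r4→r5→City: bottleneck 1, flow now 6.
Augment Plant→r2→r4→r6→City: bottleneck 1, flow now 7.
Augment Plant→r3→r4→r6→City: bottleneck 3, flow now 10.
Augment Plant→r3→r4→r7→City: bottleneck 6, flow now 16.
No augmenting path remains; maximum flow = 16.
In the residual graph, reachable from Plant: {Plant, r1, r2, r3, r4, r5, r7}.
Min-cut edges: r4→r6 (4), r5→City (6), r7→City (6); capacity 4 + 6 + 6 = 16.
This cut is saturated, so no flow can exceed 16.

16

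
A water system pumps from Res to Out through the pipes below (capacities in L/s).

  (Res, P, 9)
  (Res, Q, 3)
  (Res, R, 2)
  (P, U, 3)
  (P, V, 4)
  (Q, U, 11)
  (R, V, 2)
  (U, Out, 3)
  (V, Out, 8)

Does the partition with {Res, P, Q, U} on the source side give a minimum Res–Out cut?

Yes — it is a minimum cut (capacity 9).

Given cut capacity: 2 + 4 + 3 = 9.
Augment Res→P→U→Out: bottleneck 3, flow now 3.
Augment Res→P→V→Out: bottleneck 4, flow now 7.
Augment Res→R→V→Out: bottleneck 2, flow now 9.
No augmenting path remains; maximum flow = 9.
Cut capacity 9 equals the max flow, so it is a minimum cut.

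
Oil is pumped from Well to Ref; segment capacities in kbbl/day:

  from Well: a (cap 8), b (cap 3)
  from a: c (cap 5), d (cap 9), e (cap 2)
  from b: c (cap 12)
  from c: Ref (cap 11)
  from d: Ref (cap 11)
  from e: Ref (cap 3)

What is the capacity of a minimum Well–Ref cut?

11

Augment Well→a→c→Ref: bottleneck 5, flow now 5.
Augment Well→a→d→Ref: bottleneck 3, flow now 8.
Augment Well→b→c→Ref: bottleneck 3, flow now 11.
No augmenting path remains; maximum flow = 11.
By max-flow min-cut, the minimum cut capacity equals the max flow.
In the residual graph, reachable from Well: {Well}.
Min-cut edges: Well→a (8), Well→b (3); capacity 8 + 3 = 11.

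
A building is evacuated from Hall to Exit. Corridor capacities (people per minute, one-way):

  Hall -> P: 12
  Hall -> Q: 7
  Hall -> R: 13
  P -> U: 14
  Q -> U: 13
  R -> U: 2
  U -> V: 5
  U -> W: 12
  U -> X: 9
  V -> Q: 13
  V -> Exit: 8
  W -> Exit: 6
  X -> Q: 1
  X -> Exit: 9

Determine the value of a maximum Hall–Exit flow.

Augment Hall→P→U→V→Exit: bottleneck 5, flow now 5.
Augment Hall→P→U→W→Exit: bottleneck 6, flow now 11.
Augment Hall→P→U→X→Exit: bottleneck 1, flow now 12.
Augment Hall→Q→U→X→Exit: bottleneck 7, flow now 19.
Augment Hall→R→U→X→Exit: bottleneck 1, flow now 20.
No augmenting path remains; maximum flow = 20.
In the residual graph, reachable from Hall: {Hall, P, Q, R, U, W}.
Min-cut edges: U→V (5), U→X (9), W→Exit (6); capacity 5 + 9 + 6 = 20.
This cut is saturated, so no flow can exceed 20.

20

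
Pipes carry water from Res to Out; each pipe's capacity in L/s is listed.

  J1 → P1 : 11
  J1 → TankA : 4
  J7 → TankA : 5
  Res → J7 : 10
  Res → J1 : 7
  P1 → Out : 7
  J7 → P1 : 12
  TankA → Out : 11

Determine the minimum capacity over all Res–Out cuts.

16

Augment Res→J7→P1→Out: bottleneck 7, flow now 7.
Augment Res→J7→TankA→Out: bottleneck 3, flow now 10.
Augment Res→J1→TankA→Out: bottleneck 4, flow now 14.
Augment Res→J1→P1→J7→TankA→Out: bottleneck 2, flow now 16. (uses reverse residual edge)
No augmenting path remains; maximum flow = 16.
By max-flow min-cut, the minimum cut capacity equals the max flow.
In the residual graph, reachable from Res: {Res, J7, J1, P1}.
Min-cut edges: J7→TankA (5), J1→TankA (4), P1→Out (7); capacity 5 + 4 + 7 = 16.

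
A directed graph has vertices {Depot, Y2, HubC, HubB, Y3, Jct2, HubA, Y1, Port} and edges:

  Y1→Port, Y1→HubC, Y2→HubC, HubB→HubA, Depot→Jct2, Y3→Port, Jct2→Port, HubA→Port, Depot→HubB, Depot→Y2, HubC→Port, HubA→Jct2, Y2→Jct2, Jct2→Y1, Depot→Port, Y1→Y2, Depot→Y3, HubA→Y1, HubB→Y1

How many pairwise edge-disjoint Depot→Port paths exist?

5

Assign every edge capacity 1; by Menger, the answer equals the max flow.
Path Depot→Port (+1); total 1.
Path Depot→Y3→Port (+1); total 2.
Path Depot→Jct2→Port (+1); total 3.
Path Depot→Y2→HubC→Port (+1); total 4.
Path Depot→HubB→HubA→Port (+1); total 5.
No residual Depot→Port path; max flow = 5.
Certifying cut of size 5: {Depot→HubB, Depot→Jct2, Depot→Port, Depot→Y2, Depot→Y3}.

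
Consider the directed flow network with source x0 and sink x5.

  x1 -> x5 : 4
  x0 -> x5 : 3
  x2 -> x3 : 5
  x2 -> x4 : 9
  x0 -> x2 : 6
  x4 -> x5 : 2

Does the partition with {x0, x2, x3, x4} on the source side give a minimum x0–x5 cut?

Given cut capacity: 3 + 2 = 5.
Augment x0→x5: bottleneck 3, flow now 3.
Augment x0→x2→x4→x5: bottleneck 2, flow now 5.
No augmenting path remains; maximum flow = 5.
Cut capacity 5 equals the max flow, so it is a minimum cut.

Yes — it is a minimum cut (capacity 5).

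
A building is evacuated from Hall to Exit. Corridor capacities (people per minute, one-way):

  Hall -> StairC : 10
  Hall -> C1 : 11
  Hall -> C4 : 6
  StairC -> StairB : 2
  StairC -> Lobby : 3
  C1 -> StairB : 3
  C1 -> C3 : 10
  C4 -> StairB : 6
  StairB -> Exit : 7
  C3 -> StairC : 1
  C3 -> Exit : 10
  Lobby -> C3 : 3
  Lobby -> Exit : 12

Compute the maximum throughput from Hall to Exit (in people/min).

20

Augment Hall→StairC→StairB→Exit: bottleneck 2, flow now 2.
Augment Hall→StairC→Lobby→Exit: bottleneck 3, flow now 5.
Augment Hall→C1→StairB→Exit: bottleneck 3, flow now 8.
Augment Hall→C1→C3→Exit: bottleneck 8, flow now 16.
Augment Hall→C4→StairB→Exit: bottleneck 2, flow now 18.
Augment Hall→C4→StairB→C1→C3→Exit: bottleneck 2, flow now 20. (uses reverse residual edge)
No augmenting path remains; maximum flow = 20.
In the residual graph, reachable from Hall: {Hall, StairC, C1, C4, StairB}.
Min-cut edges: StairC→Lobby (3), C1→C3 (10), StairB→Exit (7); capacity 3 + 10 + 7 = 20.
This cut is saturated, so no flow can exceed 20.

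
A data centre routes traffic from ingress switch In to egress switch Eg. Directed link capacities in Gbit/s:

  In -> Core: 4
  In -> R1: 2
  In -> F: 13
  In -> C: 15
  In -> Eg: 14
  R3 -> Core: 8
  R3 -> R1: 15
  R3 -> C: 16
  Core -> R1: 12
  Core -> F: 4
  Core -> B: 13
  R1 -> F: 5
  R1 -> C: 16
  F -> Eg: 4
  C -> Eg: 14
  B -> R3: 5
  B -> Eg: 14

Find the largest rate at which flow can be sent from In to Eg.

36

Augment In→Eg: bottleneck 14, flow now 14.
Augment In→F→Eg: bottleneck 4, flow now 18.
Augment In→C→Eg: bottleneck 14, flow now 32.
Augment In→Core→B→Eg: bottleneck 4, flow now 36.
No augmenting path remains; maximum flow = 36.
In the residual graph, reachable from In: {In, R1, F, C}.
Min-cut edges: In→Core (4), In→Eg (14), F→Eg (4), C→Eg (14); capacity 4 + 14 + 4 + 14 = 36.
This cut is saturated, so no flow can exceed 36.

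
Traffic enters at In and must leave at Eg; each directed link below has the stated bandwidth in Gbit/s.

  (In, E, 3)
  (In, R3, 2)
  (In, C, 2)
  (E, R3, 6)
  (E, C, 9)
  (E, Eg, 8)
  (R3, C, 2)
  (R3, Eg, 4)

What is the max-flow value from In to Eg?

Augment In→E→Eg: bottleneck 3, flow now 3.
Augment In→R3→Eg: bottleneck 2, flow now 5.
No augmenting path remains; maximum flow = 5.
In the residual graph, reachable from In: {In, C}.
Min-cut edges: In→E (3), In→R3 (2); capacity 3 + 2 = 5.
This cut is saturated, so no flow can exceed 5.

5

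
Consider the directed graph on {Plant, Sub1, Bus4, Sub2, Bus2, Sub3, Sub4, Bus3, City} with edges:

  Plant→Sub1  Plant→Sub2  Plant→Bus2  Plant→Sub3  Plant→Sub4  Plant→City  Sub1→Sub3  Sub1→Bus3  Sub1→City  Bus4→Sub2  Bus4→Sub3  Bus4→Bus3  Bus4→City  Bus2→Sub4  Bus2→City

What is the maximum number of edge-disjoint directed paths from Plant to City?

Assign every edge capacity 1; by Menger, the answer equals the max flow.
Path Plant→City (+1); total 1.
Path Plant→Sub1→City (+1); total 2.
Path Plant→Bus2→City (+1); total 3.
No residual Plant→City path; max flow = 3.
Certifying cut of size 3: {Plant→Bus2, Plant→City, Plant→Sub1}.

3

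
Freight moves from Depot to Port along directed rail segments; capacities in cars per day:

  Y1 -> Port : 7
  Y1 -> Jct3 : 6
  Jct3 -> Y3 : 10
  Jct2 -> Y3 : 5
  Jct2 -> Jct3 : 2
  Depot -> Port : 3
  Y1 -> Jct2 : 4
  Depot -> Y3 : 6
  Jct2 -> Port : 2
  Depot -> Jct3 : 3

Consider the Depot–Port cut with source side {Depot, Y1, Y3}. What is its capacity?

23

Edges leaving {Depot, Y1, Y3}: Depot→Jct3 (3), Depot→Port (3), Y1→Jct2 (4), Y1→Jct3 (6), Y1→Port (7).
Cut capacity = 3 + 3 + 4 + 6 + 7 = 23.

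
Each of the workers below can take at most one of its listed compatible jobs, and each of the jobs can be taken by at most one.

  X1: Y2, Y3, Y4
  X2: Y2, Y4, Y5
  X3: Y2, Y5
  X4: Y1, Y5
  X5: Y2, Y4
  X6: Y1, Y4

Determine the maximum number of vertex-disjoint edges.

Unit-capacity flow: source→left, listed edges, right→sink; max matching = max flow.
Augmenting path X1→Y2 (+1); matched 1.
Augmenting path X2→Y4 (+1); matched 2.
Augmenting path X3→Y5 (+1); matched 3.
Augmenting path X4→Y1 (+1); matched 4.
Augmenting path X5→Y2→X1→Y3 (+1); matched 5.
No augmenting path remains; maximum matching = 5.
König certificate: {X1, Y1, Y2, Y4, Y5} is a vertex cover of size 5 (every listed pair touches it), so no matching can be larger.

5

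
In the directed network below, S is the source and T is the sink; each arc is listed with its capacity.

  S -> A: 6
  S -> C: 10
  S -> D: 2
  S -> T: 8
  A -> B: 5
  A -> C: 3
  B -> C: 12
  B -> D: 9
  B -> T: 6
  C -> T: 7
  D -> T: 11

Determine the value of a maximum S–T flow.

22

Augment S→T: bottleneck 8, flow now 8.
Augment S→C→T: bottleneck 7, flow now 15.
Augment S→D→T: bottleneck 2, flow now 17.
Augment S→A→B→T: bottleneck 5, flow now 22.
No augmenting path remains; maximum flow = 22.
In the residual graph, reachable from S: {S, A, C}.
Min-cut edges: S→D (2), S→T (8), A→B (5), C→T (7); capacity 2 + 8 + 5 + 7 = 22.
This cut is saturated, so no flow can exceed 22.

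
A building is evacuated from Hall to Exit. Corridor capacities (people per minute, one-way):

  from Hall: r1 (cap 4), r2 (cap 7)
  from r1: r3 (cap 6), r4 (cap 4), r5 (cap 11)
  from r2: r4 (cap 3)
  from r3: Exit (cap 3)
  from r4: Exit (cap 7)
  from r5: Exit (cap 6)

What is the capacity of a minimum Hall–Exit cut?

7

Augment Hall→r1→r3→Exit: bottleneck 3, flow now 3.
Augment Hall→r1→r4→Exit: bottleneck 1, flow now 4.
Augment Hall→r2→r4→Exit: bottleneck 3, flow now 7.
No augmenting path remains; maximum flow = 7.
By max-flow min-cut, the minimum cut capacity equals the max flow.
In the residual graph, reachable from Hall: {Hall, r2}.
Min-cut edges: Hall→r1 (4), r2→r4 (3); capacity 4 + 3 = 7.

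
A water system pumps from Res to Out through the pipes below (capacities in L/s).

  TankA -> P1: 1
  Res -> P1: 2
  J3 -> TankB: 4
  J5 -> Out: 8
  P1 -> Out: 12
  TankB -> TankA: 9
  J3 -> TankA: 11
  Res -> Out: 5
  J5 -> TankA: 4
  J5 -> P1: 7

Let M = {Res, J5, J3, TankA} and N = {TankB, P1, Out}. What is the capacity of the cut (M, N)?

Edges leaving {Res, J5, J3, TankA}: Res→P1 (2), Res→Out (5), J5→P1 (7), J5→Out (8), J3→TankB (4), TankA→P1 (1).
Cut capacity = 2 + 5 + 7 + 8 + 4 + 1 = 27.

27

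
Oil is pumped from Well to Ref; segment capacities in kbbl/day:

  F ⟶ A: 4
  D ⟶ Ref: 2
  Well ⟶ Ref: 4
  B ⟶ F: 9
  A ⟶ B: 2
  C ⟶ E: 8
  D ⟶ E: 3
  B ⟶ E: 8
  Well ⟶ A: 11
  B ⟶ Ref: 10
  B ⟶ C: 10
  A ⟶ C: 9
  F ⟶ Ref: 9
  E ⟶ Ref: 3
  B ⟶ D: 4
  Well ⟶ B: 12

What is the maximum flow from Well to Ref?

Augment Well→Ref: bottleneck 4, flow now 4.
Augment Well→B→Ref: bottleneck 10, flow now 14.
Augment Well→B→D→Ref: bottleneck 2, flow now 16.
Augment Well→A→B→E→Ref: bottleneck 2, flow now 18.
Augment Well→A→C→E→Ref: bottleneck 1, flow now 19.
Augment Well→A→C→E→B→F→Ref: bottleneck 2, flow now 21. (uses reverse residual edge)
No augmenting path remains; maximum flow = 21.
In the residual graph, reachable from Well: {Well, A, C, E}.
Min-cut edges: Well→B (12), Well→Ref (4), A→B (2), E→Ref (3); capacity 12 + 4 + 2 + 3 = 21.
This cut is saturated, so no flow can exceed 21.

21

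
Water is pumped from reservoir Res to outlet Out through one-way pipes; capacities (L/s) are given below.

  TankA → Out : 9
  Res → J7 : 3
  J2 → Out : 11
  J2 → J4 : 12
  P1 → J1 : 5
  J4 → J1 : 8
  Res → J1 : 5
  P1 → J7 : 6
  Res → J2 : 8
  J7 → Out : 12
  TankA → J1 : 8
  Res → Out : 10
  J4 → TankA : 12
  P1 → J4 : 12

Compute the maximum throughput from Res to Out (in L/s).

Augment Res→Out: bottleneck 10, flow now 10.
Augment Res→J2→Out: bottleneck 8, flow now 18.
Augment Res→J7→Out: bottleneck 3, flow now 21.
No augmenting path remains; maximum flow = 21.
In the residual graph, reachable from Res: {Res, J1}.
Min-cut edges: Res→J2 (8), Res→J7 (3), Res→Out (10); capacity 8 + 3 + 10 = 21.
This cut is saturated, so no flow can exceed 21.

21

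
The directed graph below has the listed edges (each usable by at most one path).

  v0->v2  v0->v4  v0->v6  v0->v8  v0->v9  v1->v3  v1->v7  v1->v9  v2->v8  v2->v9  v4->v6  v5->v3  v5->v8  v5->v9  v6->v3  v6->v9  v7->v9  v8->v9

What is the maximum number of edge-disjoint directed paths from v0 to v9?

Assign every edge capacity 1; by Menger, the answer equals the max flow.
Path v0→v9 (+1); total 1.
Path v0→v2→v9 (+1); total 2.
Path v0→v6→v9 (+1); total 3.
Path v0→v8→v9 (+1); total 4.
No residual v0→v9 path; max flow = 4.
Certifying cut of size 4: {v0→v2, v0→v8, v0→v9, v6→v9}.

4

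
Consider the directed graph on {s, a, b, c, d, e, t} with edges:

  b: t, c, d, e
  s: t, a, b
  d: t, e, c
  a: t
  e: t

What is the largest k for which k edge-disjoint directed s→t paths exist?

3

Assign every edge capacity 1; by Menger, the answer equals the max flow.
Path s→t (+1); total 1.
Path s→a→t (+1); total 2.
Path s→b→t (+1); total 3.
No residual s→t path; max flow = 3.
Certifying cut of size 3: {s→a, s→b, s→t}.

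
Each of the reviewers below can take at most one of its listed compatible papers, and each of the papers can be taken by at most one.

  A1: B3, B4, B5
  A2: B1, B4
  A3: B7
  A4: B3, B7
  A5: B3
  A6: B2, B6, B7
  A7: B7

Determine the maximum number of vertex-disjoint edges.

Unit-capacity flow: source→left, listed edges, right→sink; max matching = max flow.
Augmenting path A1→B3 (+1); matched 1.
Augmenting path A2→B1 (+1); matched 2.
Augmenting path A3→B7 (+1); matched 3.
Augmenting path A6→B2 (+1); matched 4.
Augmenting path A4→B3→A1→B4 (+1); matched 5.
No augmenting path remains; maximum matching = 5.
König certificate: {A1, A2, A6, B3, B7} is a vertex cover of size 5 (every listed pair touches it), so no matching can be larger.

5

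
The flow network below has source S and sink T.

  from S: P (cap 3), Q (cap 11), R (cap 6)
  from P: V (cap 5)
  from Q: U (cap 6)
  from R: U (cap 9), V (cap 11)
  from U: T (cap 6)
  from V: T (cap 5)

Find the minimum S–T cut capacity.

Augment S→P→V→T: bottleneck 3, flow now 3.
Augment S→Q→U→T: bottleneck 6, flow now 9.
Augment S→R→V→T: bottleneck 2, flow now 11.
No augmenting path remains; maximum flow = 11.
By max-flow min-cut, the minimum cut capacity equals the max flow.
In the residual graph, reachable from S: {S, P, Q, R, U, V}.
Min-cut edges: U→T (6), V→T (5); capacity 6 + 5 = 11.

11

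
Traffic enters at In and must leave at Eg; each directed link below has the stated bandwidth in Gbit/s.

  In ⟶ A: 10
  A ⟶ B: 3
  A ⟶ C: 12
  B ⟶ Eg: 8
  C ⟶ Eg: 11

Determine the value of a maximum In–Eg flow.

10

Augment In→A→B→Eg: bottleneck 3, flow now 3.
Augment In→A→C→Eg: bottleneck 7, flow now 10.
No augmenting path remains; maximum flow = 10.
In the residual graph, reachable from In: {In}.
Min-cut edges: In→A (10); capacity 10 = 10.
This cut is saturated, so no flow can exceed 10.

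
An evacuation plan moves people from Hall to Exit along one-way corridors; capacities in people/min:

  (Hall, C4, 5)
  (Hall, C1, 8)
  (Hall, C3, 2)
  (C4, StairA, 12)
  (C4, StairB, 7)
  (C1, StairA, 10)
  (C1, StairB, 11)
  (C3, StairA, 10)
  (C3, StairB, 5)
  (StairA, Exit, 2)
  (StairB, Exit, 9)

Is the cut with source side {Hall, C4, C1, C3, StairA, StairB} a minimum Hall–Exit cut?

Yes — it is a minimum cut (capacity 11).

Given cut capacity: 2 + 9 = 11.
Augment Hall→C4→StairA→Exit: bottleneck 2, flow now 2.
Augment Hall→C4→StairB→Exit: bottleneck 3, flow now 5.
Augment Hall→C1→StairB→Exit: bottleneck 6, flow now 11.
No augmenting path remains; maximum flow = 11.
Cut capacity 11 equals the max flow, so it is a minimum cut.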